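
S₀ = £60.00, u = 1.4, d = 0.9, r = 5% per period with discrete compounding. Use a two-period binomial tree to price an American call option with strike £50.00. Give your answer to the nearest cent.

£15.27

Risk-neutral probability p = (1 + 0.05 − 0.9)/(1.4 − 0.9) = 0.1500/0.5000 = 0.3000
Terminal stock prices: S_uu = 117.6, S_ud = 75.6, S_dd = 48.6
Terminal payoffs (S − K): max(67.6, 0) = 67.6, max(25.6, 0) = 25.6, max(-1.4, 0) = 0
Node u (S = 84): continuation = 1/1.05·[0.3000·67.6000 + 0.7000·25.6000] = 36.3810; exercise value = 34.0000 ≤ continuation, so V_u = 36.3810
Node d (S = 54): continuation = 1/1.05·[0.3000·25.6000 + 0.7000·0.0000] = 7.3143; exercise value = 4.0000 ≤ continuation, so V_d = 7.3143
Node 0 (S = 60): continuation = 1/1.05·[0.3000·36.3810 + 0.7000·7.3143] = 15.2707; exercise value = 10.0000 ≤ continuation, so V_0 = 15.2707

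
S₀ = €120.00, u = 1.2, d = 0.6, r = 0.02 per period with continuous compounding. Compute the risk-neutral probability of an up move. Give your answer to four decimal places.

Risk-neutral probability p = (e^0.02 − 0.6)/(1.2 − 0.6) = 0.4202/0.6000 = 0.7003

p = 0.7003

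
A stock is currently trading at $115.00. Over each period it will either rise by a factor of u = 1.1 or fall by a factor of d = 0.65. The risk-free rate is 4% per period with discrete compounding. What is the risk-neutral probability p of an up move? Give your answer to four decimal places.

Risk-neutral probability p = (1 + 0.04 − 0.65)/(1.1 − 0.65) = 0.3900/0.4500 = 0.8667

p = 0.8667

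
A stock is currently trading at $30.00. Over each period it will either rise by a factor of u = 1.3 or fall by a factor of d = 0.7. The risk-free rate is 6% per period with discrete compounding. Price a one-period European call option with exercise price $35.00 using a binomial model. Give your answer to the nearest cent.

$2.26

Risk-neutral probability p = (1 + 0.06 − 0.7)/(1.3 − 0.7) = 0.3600/0.6000 = 0.6000
Terminal stock prices: S_u = 39, S_d = 21
Terminal payoffs (S − K): max(4, 0) = 4, max(-14, 0) = 0
Node 0 (S = 30): V_0 = 1/1.06·[0.6000·4.0000 + 0.4000·0.0000] = 2.2642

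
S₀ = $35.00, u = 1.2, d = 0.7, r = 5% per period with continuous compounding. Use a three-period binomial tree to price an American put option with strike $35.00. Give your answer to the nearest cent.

Risk-neutral probability p = (e^0.05 − 0.7)/(1.2 − 0.7) = 0.3513/0.5000 = 0.7025
Terminal stock prices: S_uuu = 60.48, S_uud = 35.28, S_udd = 20.58, S_ddd = 12
Terminal payoffs (K − S): max(-25.48, 0) = 0, max(-0.28, 0) = 0, max(14.42, 0) = 14.42, max(23, 0) = 23
Node uu (S = 50.4): continuation = e^(−0.05)·[0.7025·0.0000 + 0.2975·0.0000] = 0.0000; exercise value = 0.0000 ≤ continuation, so V_uu = 0.0000
Node ud (S = 29.4): continuation = e^(−0.05)·[0.7025·0.0000 + 0.2975·14.4200] = 4.0801; exercise value = 5.6000 > continuation, so V_ud = 5.6000 (exercise)
Node dd (S = 17.15): continuation = e^(−0.05)·[0.7025·14.4200 + 0.2975·22.9950] = 16.1430; exercise value = 17.8500 > continuation, so V_dd = 17.8500 (exercise)
Node u (S = 42): continuation = e^(−0.05)·[0.7025·0.0000 + 0.2975·5.6000] = 1.5845; exercise value = 0.0000 ≤ continuation, so V_u = 1.5845
Node d (S = 24.5): continuation = e^(−0.05)·[0.7025·5.6000 + 0.2975·17.8500] = 8.7930; exercise value = 10.5000 > continuation, so V_d = 10.5000 (exercise)
Node 0 (S = 35): continuation = e^(−0.05)·[0.7025·1.5845 + 0.2975·10.5000] = 4.0299; exercise value = 0.0000 ≤ continuation, so V_0 = 4.0299

$4.03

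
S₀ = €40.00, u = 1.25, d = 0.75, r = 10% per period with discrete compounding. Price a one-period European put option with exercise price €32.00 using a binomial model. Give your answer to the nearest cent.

€0.55

Risk-neutral probability p = (1 + 0.1 − 0.75)/(1.25 − 0.75) = 0.3500/0.5000 = 0.7000
Terminal stock prices: S_u = 50, S_d = 30
Terminal payoffs (K − S): max(-18, 0) = 0, max(2, 0) = 2
Node 0 (S = 40): V_0 = 1/1.1·[0.7000·0.0000 + 0.3000·2.0000] = 0.5455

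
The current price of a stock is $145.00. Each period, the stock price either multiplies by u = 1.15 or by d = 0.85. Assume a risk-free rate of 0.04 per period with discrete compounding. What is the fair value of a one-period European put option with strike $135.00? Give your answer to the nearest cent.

Risk-neutral probability p = (1 + 0.04 − 0.85)/(1.15 − 0.85) = 0.1900/0.3000 = 0.6333
Terminal stock prices: S_u = 166.8, S_d = 123.2
Terminal payoffs (K − S): max(-31.75, 0) = 0, max(11.75, 0) = 11.75
Node 0 (S = 145): V_0 = 1/1.04·[0.6333·0.0000 + 0.3667·11.7500] = 4.1426

$4.14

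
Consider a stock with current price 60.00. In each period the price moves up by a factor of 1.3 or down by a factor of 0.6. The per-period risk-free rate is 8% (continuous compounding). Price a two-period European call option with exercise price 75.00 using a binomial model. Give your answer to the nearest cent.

10.72

Risk-neutral probability p = (e^0.08 − 0.6)/(1.3 − 0.6) = 0.4833/0.7000 = 0.6904
Terminal stock prices: S_uu = 101.4, S_ud = 46.8, S_dd = 21.6
Terminal payoffs (S − K): max(26.4, 0) = 26.4, max(-28.2, 0) = 0, max(-53.4, 0) = 0
Node u (S = 78): V_u = e^(−0.08)·[0.6904·26.4000 + 0.3096·0.0000] = 16.8255
Node d (S = 36): V_d = e^(−0.08)·[0.6904·0.0000 + 0.3096·0.0000] = 0.0000
Node 0 (S = 60): V_0 = e^(−0.08)·[0.6904·16.8255 + 0.3096·0.0000] = 10.7234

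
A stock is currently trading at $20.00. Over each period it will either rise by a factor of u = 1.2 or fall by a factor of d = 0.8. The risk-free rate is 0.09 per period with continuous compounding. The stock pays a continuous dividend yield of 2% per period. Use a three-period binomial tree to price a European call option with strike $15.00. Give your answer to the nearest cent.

$7.50

Per-period risk-free factor R = e^0.09 = 1.0942; dividend-adjusted growth = e^(0.09−0.02) = 1.0725.
Risk-neutral probability p = (1.0725 − 0.8)/(1.2 − 0.8) = 0.2725/0.4000 = 0.6813
Terminal stock prices: S_uuu = 34.56, S_uud = 23.04, S_udd = 15.36, S_ddd = 10.24
Terminal payoffs (S − K): max(19.56, 0) = 19.56, max(8.04, 0) = 8.04, max(0.36, 0) = 0.36, max(-4.76, 0) = 0
Node uu (S = 28.8): V_uu = e^(−0.09)·[0.6813·19.5600 + 0.3187·8.0400] = 14.5208
Node ud (S = 19.2): V_ud = e^(−0.09)·[0.6813·8.0400 + 0.3187·0.3600] = 5.1108
Node dd (S = 12.8): V_dd = e^(−0.09)·[0.6813·0.3600 + 0.3187·0.0000] = 0.2241
Node u (S = 24): V_u = e^(−0.09)·[0.6813·14.5208 + 0.3187·5.1108] = 10.5299
Node d (S = 16): V_d = e^(−0.09)·[0.6813·5.1108 + 0.3187·0.2241] = 3.2475
Node 0 (S = 20): V_0 = e^(−0.09)·[0.6813·10.5299 + 0.3187·3.2475] = 7.5023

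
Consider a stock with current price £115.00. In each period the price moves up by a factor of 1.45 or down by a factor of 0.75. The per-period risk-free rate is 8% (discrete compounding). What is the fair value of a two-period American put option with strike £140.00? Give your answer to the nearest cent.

Risk-neutral probability p = (1 + 0.08 − 0.75)/(1.45 − 0.75) = 0.3300/0.7000 = 0.4714
Terminal stock prices: S_uu = 241.8, S_ud = 125.1, S_dd = 64.69
Terminal payoffs (K − S): max(-101.8, 0) = 0, max(14.94, 0) = 14.94, max(75.31, 0) = 75.31
Node u (S = 166.8): continuation = 1/1.08·[0.4714·0.0000 + 0.5286·14.9375] = 7.3107; exercise value = 0.0000 ≤ continuation, so V_u = 7.3107
Node d (S = 86.25): continuation = 1/1.08·[0.4714·14.9375 + 0.5286·75.3125] = 43.3796; exercise value = 53.7500 > continuation, so V_d = 53.7500 (exercise)
Node 0 (S = 115): continuation = 1/1.08·[0.4714·7.3107 + 0.5286·53.7500] = 29.4974; exercise value = 25.0000 ≤ continuation, so V_0 = 29.4974

£29.50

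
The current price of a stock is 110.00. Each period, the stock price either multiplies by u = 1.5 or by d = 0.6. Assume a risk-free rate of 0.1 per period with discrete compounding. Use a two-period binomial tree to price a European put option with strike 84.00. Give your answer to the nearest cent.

7.25

Risk-neutral probability p = (1 + 0.1 − 0.6)/(1.5 − 0.6) = 0.5000/0.9000 = 0.5556
Terminal stock prices: S_uu = 247.5, S_ud = 99, S_dd = 39.6
Terminal payoffs (K − S): max(-163.5, 0) = 0, max(-15, 0) = 0, max(44.4, 0) = 44.4
Node u (S = 165): V_u = 1/1.1·[0.5556·0.0000 + 0.4444·0.0000] = 0.0000
Node d (S = 66): V_d = 1/1.1·[0.5556·0.0000 + 0.4444·44.4000] = 17.9394
Node 0 (S = 110): V_0 = 1/1.1·[0.5556·0.0000 + 0.4444·17.9394] = 7.2482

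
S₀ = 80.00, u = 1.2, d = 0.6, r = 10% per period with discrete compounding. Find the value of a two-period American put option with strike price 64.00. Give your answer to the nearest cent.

3.16

Risk-neutral probability p = (1 + 0.1 − 0.6)/(1.2 − 0.6) = 0.5000/0.6000 = 0.8333
Terminal stock prices: S_uu = 115.2, S_ud = 57.6, S_dd = 28.8
Terminal payoffs (K − S): max(-51.2, 0) = 0, max(6.4, 0) = 6.4, max(35.2, 0) = 35.2
Node u (S = 96): continuation = 1/1.1·[0.8333·0.0000 + 0.1667·6.4000] = 0.9697; exercise value = 0.0000 ≤ continuation, so V_u = 0.9697
Node d (S = 48): continuation = 1/1.1·[0.8333·6.4000 + 0.1667·35.2000] = 10.1818; exercise value = 16.0000 > continuation, so V_d = 16.0000 (exercise)
Node 0 (S = 80): continuation = 1/1.1·[0.8333·0.9697 + 0.1667·16.0000] = 3.1589; exercise value = 0.0000 ≤ continuation, so V_0 = 3.1589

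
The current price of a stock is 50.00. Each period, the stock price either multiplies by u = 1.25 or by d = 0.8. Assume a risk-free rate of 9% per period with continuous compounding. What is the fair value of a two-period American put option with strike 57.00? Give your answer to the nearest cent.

Risk-neutral probability p = (e^0.09 − 0.8)/(1.25 − 0.8) = 0.2942/0.4500 = 0.6537
Terminal stock prices: S_uu = 78.12, S_ud = 50, S_dd = 32
Terminal payoffs (K − S): max(-21.12, 0) = 0, max(7, 0) = 7, max(25, 0) = 25
Node u (S = 62.5): continuation = e^(−0.09)·[0.6537·0.0000 + 0.3463·7.0000] = 2.2153; exercise value = 0.0000 ≤ continuation, so V_u = 2.2153
Node d (S = 40): continuation = e^(−0.09)·[0.6537·7.0000 + 0.3463·25.0000] = 12.0941; exercise value = 17.0000 > continuation, so V_d = 17.0000 (exercise)
Node 0 (S = 50): continuation = e^(−0.09)·[0.6537·2.2153 + 0.3463·17.0000] = 6.7036; exercise value = 7.0000 > continuation, so V_0 = 7.0000 (exercise)

7.00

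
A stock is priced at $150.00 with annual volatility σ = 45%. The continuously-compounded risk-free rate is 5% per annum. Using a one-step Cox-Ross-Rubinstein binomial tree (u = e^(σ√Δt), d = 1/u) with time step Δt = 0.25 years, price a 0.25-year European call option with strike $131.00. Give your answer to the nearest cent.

$26.48

CRR parameters: u = e^(σ√Δt) = e^(0.45·√0.25) = 1.2523, d = 1/u = 0.7985
Per-period rate: rΔt = 0.05·0.25 = 0.0125, so R = e^0.0125 = 1.0126
Risk-neutral probability p = (e^0.0125 − 0.7985)/(1.2523 − 0.7985) = 0.2141/0.4538 = 0.4717
Terminal stock prices: S_u = 187.8, S_d = 119.8
Terminal payoffs (S − K): max(56.85, 0) = 56.85, max(-11.22, 0) = 0
Node 0 (S = 150): V_0 = e^(−0.0125)·[0.4717·56.8484 + 0.5283·0.0000] = 26.4825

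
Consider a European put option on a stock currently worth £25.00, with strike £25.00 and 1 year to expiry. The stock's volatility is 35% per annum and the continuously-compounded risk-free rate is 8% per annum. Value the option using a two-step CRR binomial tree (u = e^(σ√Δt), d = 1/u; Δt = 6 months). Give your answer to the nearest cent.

CRR parameters: u = e^(σ√Δt) = e^(0.35·√0.5) = 1.2808, d = 1/u = 0.7808
Per-period rate: rΔt = 0.08·0.5 = 0.04, so R = e^0.04 = 1.0408
Risk-neutral probability p = (e^0.04 − 0.7808)/(1.2808 − 0.7808) = 0.2601/0.5000 = 0.5201
Terminal stock prices: S_uu = 41.01, S_ud = 25, S_dd = 15.24
Terminal payoffs (K − S): max(-16.01, 0) = 0, max(0, 0) = 0, max(9.76, 0) = 9.76
Node u (S = 32.02): V_u = e^(−0.04)·[0.5201·0.0000 + 0.4799·0.0000] = 0.0000
Node d (S = 19.52): V_d = e^(−0.04)·[0.5201·0.0000 + 0.4799·9.7603] = 4.5007
Node 0 (S = 25): V_0 = e^(−0.04)·[0.5201·0.0000 + 0.4799·4.5007] = 2.0754

£2.08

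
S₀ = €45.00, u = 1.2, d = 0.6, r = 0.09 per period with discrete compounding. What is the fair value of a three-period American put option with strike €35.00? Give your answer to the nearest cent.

Risk-neutral probability p = (1 + 0.09 − 0.6)/(1.2 − 0.6) = 0.4900/0.6000 = 0.8167
Terminal stock prices: S_uuu = 77.76, S_uud = 38.88, S_udd = 19.44, S_ddd = 9.72
Terminal payoffs (K − S): max(-42.76, 0) = 0, max(-3.88, 0) = 0, max(15.56, 0) = 15.56, max(25.28, 0) = 25.28
Node uu (S = 64.8): continuation = 1/1.09·[0.8167·0.0000 + 0.1833·0.0000] = 0.0000; exercise value = 0.0000 ≤ continuation, so V_uu = 0.0000
Node ud (S = 32.4): continuation = 1/1.09·[0.8167·0.0000 + 0.1833·15.5600] = 2.6171; exercise value = 2.6000 ≤ continuation, so V_ud = 2.6171
Node dd (S = 16.2): continuation = 1/1.09·[0.8167·15.5600 + 0.1833·25.2800] = 15.9101; exercise value = 18.8000 > continuation, so V_dd = 18.8000 (exercise)
Node u (S = 54): continuation = 1/1.09·[0.8167·0.0000 + 0.1833·2.6171] = 0.4402; exercise value = 0.0000 ≤ continuation, so V_u = 0.4402
Node d (S = 27): continuation = 1/1.09·[0.8167·2.6171 + 0.1833·18.8000] = 5.1229; exercise value = 8.0000 > continuation, so V_d = 8.0000 (exercise)
Node 0 (S = 45): continuation = 1/1.09·[0.8167·0.4402 + 0.1833·8.0000] = 1.6754; exercise value = 0.0000 ≤ continuation, so V_0 = 1.6754

€1.68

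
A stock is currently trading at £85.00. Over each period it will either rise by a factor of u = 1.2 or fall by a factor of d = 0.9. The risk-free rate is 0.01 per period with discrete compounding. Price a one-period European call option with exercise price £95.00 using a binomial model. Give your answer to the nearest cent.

£2.54

Risk-neutral probability p = (1 + 0.01 − 0.9)/(1.2 − 0.9) = 0.1100/0.3000 = 0.3667
Terminal stock prices: S_u = 102, S_d = 76.5
Terminal payoffs (S − K): max(7, 0) = 7, max(-18.5, 0) = 0
Node 0 (S = 85): V_0 = 1/1.01·[0.3667·7.0000 + 0.6333·0.0000] = 2.5413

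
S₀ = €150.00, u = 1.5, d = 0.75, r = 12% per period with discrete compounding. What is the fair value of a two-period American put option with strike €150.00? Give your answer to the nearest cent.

€16.96

Risk-neutral probability p = (1 + 0.12 − 0.75)/(1.5 − 0.75) = 0.3700/0.7500 = 0.4933
Terminal stock prices: S_uu = 337.5, S_ud = 168.8, S_dd = 84.38
Terminal payoffs (K − S): max(-187.5, 0) = 0, max(-18.75, 0) = 0, max(65.62, 0) = 65.62
Node u (S = 225): continuation = 1/1.12·[0.4933·0.0000 + 0.5067·0.0000] = 0.0000; exercise value = 0.0000 ≤ continuation, so V_u = 0.0000
Node d (S = 112.5): continuation = 1/1.12·[0.4933·0.0000 + 0.5067·65.6250] = 29.6875; exercise value = 37.5000 > continuation, so V_d = 37.5000 (exercise)
Node 0 (S = 150): continuation = 1/1.12·[0.4933·0.0000 + 0.5067·37.5000] = 16.9643; exercise value = 0.0000 ≤ continuation, so V_0 = 16.9643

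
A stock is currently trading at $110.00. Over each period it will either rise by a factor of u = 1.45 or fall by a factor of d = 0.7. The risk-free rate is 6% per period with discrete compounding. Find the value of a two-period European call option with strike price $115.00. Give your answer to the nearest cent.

Risk-neutral probability p = (1 + 0.06 − 0.7)/(1.45 − 0.7) = 0.3600/0.7500 = 0.4800
Terminal stock prices: S_uu = 231.3, S_ud = 111.6, S_dd = 53.9
Terminal payoffs (S − K): max(116.3, 0) = 116.3, max(-3.35, 0) = 0, max(-61.1, 0) = 0
Node u (S = 159.5): V_u = 1/1.06·[0.4800·116.2750 + 0.5200·0.0000] = 52.6528
Node d (S = 77): V_d = 1/1.06·[0.4800·0.0000 + 0.5200·0.0000] = 0.0000
Node 0 (S = 110): V_0 = 1/1.06·[0.4800·52.6528 + 0.5200·0.0000] = 23.8428

$23.84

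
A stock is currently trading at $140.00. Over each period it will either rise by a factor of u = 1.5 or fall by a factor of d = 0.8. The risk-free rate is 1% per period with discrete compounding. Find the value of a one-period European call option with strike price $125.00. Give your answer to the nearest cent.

Risk-neutral probability p = (1 + 0.01 − 0.8)/(1.5 − 0.8) = 0.2100/0.7000 = 0.3000
Terminal stock prices: S_u = 210, S_d = 112
Terminal payoffs (S − K): max(85, 0) = 85, max(-13, 0) = 0
Node 0 (S = 140): V_0 = 1/1.01·[0.3000·85.0000 + 0.7000·0.0000] = 25.2475

$25.25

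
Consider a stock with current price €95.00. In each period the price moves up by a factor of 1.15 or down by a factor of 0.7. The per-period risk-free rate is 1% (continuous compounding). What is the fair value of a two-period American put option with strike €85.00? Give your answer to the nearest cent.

€7.49

Risk-neutral probability p = (e^0.01 − 0.7)/(1.15 − 0.7) = 0.3101/0.4500 = 0.6890
Terminal stock prices: S_uu = 125.6, S_ud = 76.47, S_dd = 46.55
Terminal payoffs (K − S): max(-40.64, 0) = 0, max(8.525, 0) = 8.525, max(38.45, 0) = 38.45
Node u (S = 109.2): continuation = e^(−0.01)·[0.6890·0.0000 + 0.3110·8.5250] = 2.6249; exercise value = 0.0000 ≤ continuation, so V_u = 2.6249
Node d (S = 66.5): continuation = e^(−0.01)·[0.6890·8.5250 + 0.3110·38.4500] = 17.6542; exercise value = 18.5000 > continuation, so V_d = 18.5000 (exercise)
Node 0 (S = 95): continuation = e^(−0.01)·[0.6890·2.6249 + 0.3110·18.5000] = 7.4868; exercise value = 0.0000 ≤ continuation, so V_0 = 7.4868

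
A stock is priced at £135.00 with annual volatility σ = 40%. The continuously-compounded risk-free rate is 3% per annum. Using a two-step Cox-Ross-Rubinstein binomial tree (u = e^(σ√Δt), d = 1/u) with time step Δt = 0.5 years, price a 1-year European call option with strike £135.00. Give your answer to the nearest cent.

CRR parameters: u = e^(σ√Δt) = e^(0.4·√0.5) = 1.3269, d = 1/u = 0.7536
Per-period rate: rΔt = 0.03·0.5 = 0.015, so R = e^0.015 = 1.0151
Risk-neutral probability p = (e^0.015 − 0.7536)/(1.3269 − 0.7536) = 0.2615/0.5733 = 0.4561
Terminal stock prices: S_uu = 237.7, S_ud = 135, S_dd = 76.68
Terminal payoffs (S − K): max(102.7, 0) = 102.7, max(0, 0) = 0, max(-58.32, 0) = 0
Node u (S = 179.1): V_u = e^(−0.015)·[0.4561·102.6883 + 0.5439·0.0000] = 46.1409
Node d (S = 101.7): V_d = e^(−0.015)·[0.4561·0.0000 + 0.5439·0.0000] = 0.0000
Node 0 (S = 135): V_0 = e^(−0.015)·[0.4561·46.1409 + 0.5439·0.0000] = 20.7325

£20.73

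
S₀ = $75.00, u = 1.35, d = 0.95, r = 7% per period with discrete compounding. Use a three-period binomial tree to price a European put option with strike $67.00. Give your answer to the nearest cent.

$0.76

Risk-neutral probability p = (1 + 0.07 − 0.95)/(1.35 − 0.95) = 0.1200/0.4000 = 0.3000
Terminal stock prices: S_uuu = 184.5, S_uud = 129.9, S_udd = 91.38, S_ddd = 64.3
Terminal payoffs (K − S): max(-117.5, 0) = 0, max(-62.85, 0) = 0, max(-24.38, 0) = 0, max(2.697, 0) = 2.697
Node uu (S = 136.7): V_uu = 1/1.07·[0.3000·0.0000 + 0.7000·0.0000] = 0.0000
Node ud (S = 96.19): V_ud = 1/1.07·[0.3000·0.0000 + 0.7000·0.0000] = 0.0000
Node dd (S = 67.69): V_dd = 1/1.07·[0.3000·0.0000 + 0.7000·2.6969] = 1.7643
Node u (S = 101.2): V_u = 1/1.07·[0.3000·0.0000 + 0.7000·0.0000] = 0.0000
Node d (S = 71.25): V_d = 1/1.07·[0.3000·0.0000 + 0.7000·1.7643] = 1.1542
Node 0 (S = 75): V_0 = 1/1.07·[0.3000·0.0000 + 0.7000·1.1542] = 0.7551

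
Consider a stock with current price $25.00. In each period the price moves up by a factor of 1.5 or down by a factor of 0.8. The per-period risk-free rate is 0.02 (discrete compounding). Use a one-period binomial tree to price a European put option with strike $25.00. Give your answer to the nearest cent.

$3.36

Risk-neutral probability p = (1 + 0.02 − 0.8)/(1.5 − 0.8) = 0.2200/0.7000 = 0.3143
Terminal stock prices: S_u = 37.5, S_d = 20
Terminal payoffs (K − S): max(-12.5, 0) = 0, max(5, 0) = 5
Node 0 (S = 25): V_0 = 1/1.02·[0.3143·0.0000 + 0.6857·5.0000] = 3.3613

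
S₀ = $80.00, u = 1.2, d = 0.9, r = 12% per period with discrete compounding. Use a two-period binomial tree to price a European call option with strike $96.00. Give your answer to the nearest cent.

Risk-neutral probability p = (1 + 0.12 − 0.9)/(1.2 − 0.9) = 0.2200/0.3000 = 0.7333
Terminal stock prices: S_uu = 115.2, S_ud = 86.4, S_dd = 64.8
Terminal payoffs (S − K): max(19.2, 0) = 19.2, max(-9.6, 0) = 0, max(-31.2, 0) = 0
Node u (S = 96): V_u = 1/1.12·[0.7333·19.2000 + 0.2667·0.0000] = 12.5714
Node d (S = 72): V_d = 1/1.12·[0.7333·0.0000 + 0.2667·0.0000] = 0.0000
Node 0 (S = 80): V_0 = 1/1.12·[0.7333·12.5714 + 0.2667·0.0000] = 8.2313

$8.23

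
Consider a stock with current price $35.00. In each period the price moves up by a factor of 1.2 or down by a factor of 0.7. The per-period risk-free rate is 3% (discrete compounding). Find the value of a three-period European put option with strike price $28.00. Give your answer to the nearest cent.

Risk-neutral probability p = (1 + 0.03 − 0.7)/(1.2 − 0.7) = 0.3300/0.5000 = 0.6600
Terminal stock prices: S_uuu = 60.48, S_uud = 35.28, S_udd = 20.58, S_ddd = 12
Terminal payoffs (K − S): max(-32.48, 0) = 0, max(-7.28, 0) = 0, max(7.42, 0) = 7.42, max(16, 0) = 16
Node uu (S = 50.4): V_uu = 1/1.03·[0.6600·0.0000 + 0.3400·0.0000] = 0.0000
Node ud (S = 29.4): V_ud = 1/1.03·[0.6600·0.0000 + 0.3400·7.4200] = 2.4493
Node dd (S = 17.15): V_dd = 1/1.03·[0.6600·7.4200 + 0.3400·15.9950] = 10.0345
Node u (S = 42): V_u = 1/1.03·[0.6600·0.0000 + 0.3400·2.4493] = 0.8085
Node d (S = 24.5): V_d = 1/1.03·[0.6600·2.4493 + 0.3400·10.0345] = 4.8818
Node 0 (S = 35): V_0 = 1/1.03·[0.6600·0.8085 + 0.3400·4.8818] = 2.1295

$2.13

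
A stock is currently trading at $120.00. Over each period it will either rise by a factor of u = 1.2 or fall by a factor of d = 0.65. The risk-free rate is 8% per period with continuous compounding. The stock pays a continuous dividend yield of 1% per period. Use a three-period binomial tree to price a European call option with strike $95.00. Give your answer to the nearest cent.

Per-period risk-free factor R = e^0.08 = 1.0833; dividend-adjusted growth = e^(0.08−0.01) = 1.0725.
Risk-neutral probability p = (1.0725 − 0.65)/(1.2 − 0.65) = 0.4225/0.5500 = 0.7682
Terminal stock prices: S_uuu = 207.4, S_uud = 112.3, S_udd = 60.84, S_ddd = 32.95
Terminal payoffs (S − K): max(112.4, 0) = 112.4, max(17.32, 0) = 17.32, max(-34.16, 0) = 0, max(-62.05, 0) = 0
Node uu (S = 172.8): V_uu = e^(−0.08)·[0.7682·112.3600 + 0.2318·17.3200] = 83.3846
Node ud (S = 93.6): V_ud = e^(−0.08)·[0.7682·17.3200 + 0.2318·0.0000] = 12.2822
Node dd (S = 50.7): V_dd = e^(−0.08)·[0.7682·0.0000 + 0.2318·0.0000] = 0.0000
Node u (S = 144): V_u = e^(−0.08)·[0.7682·83.3846 + 0.2318·12.2822] = 61.7591
Node d (S = 78): V_d = e^(−0.08)·[0.7682·12.2822 + 0.2318·0.0000] = 8.7097
Node 0 (S = 120): V_0 = e^(−0.08)·[0.7682·61.7591 + 0.2318·8.7097] = 45.6592

$45.66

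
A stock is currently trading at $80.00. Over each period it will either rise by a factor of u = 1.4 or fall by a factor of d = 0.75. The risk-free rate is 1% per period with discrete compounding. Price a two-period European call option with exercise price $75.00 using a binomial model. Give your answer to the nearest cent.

$17.06

Risk-neutral probability p = (1 + 0.01 − 0.75)/(1.4 − 0.75) = 0.2600/0.6500 = 0.4000
Terminal stock prices: S_uu = 156.8, S_ud = 84, S_dd = 45
Terminal payoffs (S − K): max(81.8, 0) = 81.8, max(9, 0) = 9, max(-30, 0) = 0
Node u (S = 112): V_u = 1/1.01·[0.4000·81.8000 + 0.6000·9.0000] = 37.7426
Node d (S = 60): V_d = 1/1.01·[0.4000·9.0000 + 0.6000·0.0000] = 3.5644
Node 0 (S = 80): V_0 = 1/1.01·[0.4000·37.7426 + 0.6000·3.5644] = 17.0650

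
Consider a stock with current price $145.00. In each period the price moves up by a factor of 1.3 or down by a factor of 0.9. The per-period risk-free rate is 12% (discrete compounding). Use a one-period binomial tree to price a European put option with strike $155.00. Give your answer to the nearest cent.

$9.84

Risk-neutral probability p = (1 + 0.12 − 0.9)/(1.3 − 0.9) = 0.2200/0.4000 = 0.5500
Terminal stock prices: S_u = 188.5, S_d = 130.5
Terminal payoffs (K − S): max(-33.5, 0) = 0, max(24.5, 0) = 24.5
Node 0 (S = 145): V_0 = 1/1.12·[0.5500·0.0000 + 0.4500·24.5000] = 9.8437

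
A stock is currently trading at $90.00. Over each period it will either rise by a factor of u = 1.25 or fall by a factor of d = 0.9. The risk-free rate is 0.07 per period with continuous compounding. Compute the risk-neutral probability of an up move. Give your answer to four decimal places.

Risk-neutral probability p = (e^0.07 − 0.9)/(1.25 − 0.9) = 0.1725/0.3500 = 0.4929

p = 0.4929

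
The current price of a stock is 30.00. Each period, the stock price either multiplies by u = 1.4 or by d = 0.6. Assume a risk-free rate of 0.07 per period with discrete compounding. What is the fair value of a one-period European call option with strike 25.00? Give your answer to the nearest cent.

9.33

Risk-neutral probability p = (1 + 0.07 − 0.6)/(1.4 − 0.6) = 0.4700/0.8000 = 0.5875
Terminal stock prices: S_u = 42, S_d = 18
Terminal payoffs (S − K): max(17, 0) = 17, max(-7, 0) = 0
Node 0 (S = 30): V_0 = 1/1.07·[0.5875·17.0000 + 0.4125·0.0000] = 9.3341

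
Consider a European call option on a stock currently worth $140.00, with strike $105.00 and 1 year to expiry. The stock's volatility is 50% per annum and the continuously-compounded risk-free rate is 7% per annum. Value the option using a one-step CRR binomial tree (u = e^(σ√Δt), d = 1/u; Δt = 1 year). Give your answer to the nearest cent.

$52.45

CRR parameters: u = e^(σ√Δt) = e^(0.5·√1) = 1.6487, d = 1/u = 0.6065
Per-period rate: rΔt = 0.07·1 = 0.07, so R = e^0.07 = 1.0725
Risk-neutral probability p = (e^0.07 − 0.6065)/(1.6487 − 0.6065) = 0.4660/1.0422 = 0.4471
Terminal stock prices: S_u = 230.8, S_d = 84.91
Terminal payoffs (S − K): max(125.8, 0) = 125.8, max(-20.09, 0) = 0
Node 0 (S = 140): V_0 = e^(−0.07)·[0.4471·125.8210 + 0.5529·0.0000] = 52.4530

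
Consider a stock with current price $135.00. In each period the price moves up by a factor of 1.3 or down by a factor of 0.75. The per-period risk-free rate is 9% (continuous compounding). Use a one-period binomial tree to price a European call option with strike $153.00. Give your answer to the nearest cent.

$12.87

Risk-neutral probability p = (e^0.09 − 0.75)/(1.3 − 0.75) = 0.3442/0.5500 = 0.6258
Terminal stock prices: S_u = 175.5, S_d = 101.2
Terminal payoffs (S − K): max(22.5, 0) = 22.5, max(-51.75, 0) = 0
Node 0 (S = 135): V_0 = e^(−0.09)·[0.6258·22.5000 + 0.3742·0.0000] = 12.8680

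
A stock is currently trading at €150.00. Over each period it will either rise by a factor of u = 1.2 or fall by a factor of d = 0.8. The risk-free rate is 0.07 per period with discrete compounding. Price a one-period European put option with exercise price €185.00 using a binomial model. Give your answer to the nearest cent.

Risk-neutral probability p = (1 + 0.07 − 0.8)/(1.2 − 0.8) = 0.2700/0.4000 = 0.6750
Terminal stock prices: S_u = 180, S_d = 120
Terminal payoffs (K − S): max(5, 0) = 5, max(65, 0) = 65
Node 0 (S = 150): V_0 = 1/1.07·[0.6750·5.0000 + 0.3250·65.0000] = 22.8972

€22.90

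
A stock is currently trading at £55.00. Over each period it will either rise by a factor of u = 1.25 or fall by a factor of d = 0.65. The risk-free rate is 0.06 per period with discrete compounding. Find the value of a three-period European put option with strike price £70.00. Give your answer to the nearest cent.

£13.80

Risk-neutral probability p = (1 + 0.06 − 0.65)/(1.25 − 0.65) = 0.4100/0.6000 = 0.6833
Terminal stock prices: S_uuu = 107.4, S_uud = 55.86, S_udd = 29.05, S_ddd = 15.1
Terminal payoffs (K − S): max(-37.42, 0) = 0, max(14.14, 0) = 14.14, max(40.95, 0) = 40.95, max(54.9, 0) = 54.9
Node uu (S = 85.94): V_uu = 1/1.06·[0.6833·0.0000 + 0.3167·14.1406] = 4.2244
Node ud (S = 44.69): V_ud = 1/1.06·[0.6833·14.1406 + 0.3167·40.9531] = 21.3502
Node dd (S = 23.24): V_dd = 1/1.06·[0.6833·40.9531 + 0.3167·54.8956] = 42.8002
Node u (S = 68.75): V_u = 1/1.06·[0.6833·4.2244 + 0.3167·21.3502] = 9.1015
Node d (S = 35.75): V_d = 1/1.06·[0.6833·21.3502 + 0.3167·42.8002] = 26.5498
Node 0 (S = 55): V_0 = 1/1.06·[0.6833·9.1015 + 0.3167·26.5498] = 13.7988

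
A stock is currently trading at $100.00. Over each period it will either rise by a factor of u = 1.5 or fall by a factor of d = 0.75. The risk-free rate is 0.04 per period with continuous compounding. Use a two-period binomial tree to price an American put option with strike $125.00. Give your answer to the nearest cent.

Risk-neutral probability p = (e^0.04 − 0.75)/(1.5 − 0.75) = 0.2908/0.7500 = 0.3877
Terminal stock prices: S_uu = 225, S_ud = 112.5, S_dd = 56.25
Terminal payoffs (K − S): max(-100, 0) = 0, max(12.5, 0) = 12.5, max(68.75, 0) = 68.75
Node u (S = 150): continuation = e^(−0.04)·[0.3877·0.0000 + 0.6123·12.5000] = 7.3531; exercise value = 0.0000 ≤ continuation, so V_u = 7.3531
Node d (S = 75): continuation = e^(−0.04)·[0.3877·12.5000 + 0.6123·68.7500] = 45.0987; exercise value = 50.0000 > continuation, so V_d = 50.0000 (exercise)
Node 0 (S = 100): continuation = e^(−0.04)·[0.3877·7.3531 + 0.6123·50.0000] = 32.1516; exercise value = 25.0000 ≤ continuation, so V_0 = 32.1516

$32.15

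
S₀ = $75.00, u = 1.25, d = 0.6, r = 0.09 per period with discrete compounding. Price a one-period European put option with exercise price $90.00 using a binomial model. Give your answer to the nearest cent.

Risk-neutral probability p = (1 + 0.09 − 0.6)/(1.25 − 0.6) = 0.4900/0.6500 = 0.7538
Terminal stock prices: S_u = 93.75, S_d = 45
Terminal payoffs (K − S): max(-3.75, 0) = 0, max(45, 0) = 45
Node 0 (S = 75): V_0 = 1/1.09·[0.7538·0.0000 + 0.2462·45.0000] = 10.1623

$10.16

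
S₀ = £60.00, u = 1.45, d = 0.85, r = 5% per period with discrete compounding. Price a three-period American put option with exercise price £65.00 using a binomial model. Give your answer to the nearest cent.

£9.28

Risk-neutral probability p = (1 + 0.05 − 0.85)/(1.45 − 0.85) = 0.2000/0.6000 = 0.3333
Terminal stock prices: S_uuu = 182.9, S_uud = 107.2, S_udd = 62.86, S_ddd = 36.85
Terminal payoffs (K − S): max(-117.9, 0) = 0, max(-42.23, 0) = 0, max(2.143, 0) = 2.143, max(28.15, 0) = 28.15
Node uu (S = 126.2): continuation = 1/1.05·[0.3333·0.0000 + 0.6667·0.0000] = 0.0000; exercise value = 0.0000 ≤ continuation, so V_uu = 0.0000
Node ud (S = 73.95): continuation = 1/1.05·[0.3333·0.0000 + 0.6667·2.1425] = 1.3603; exercise value = 0.0000 ≤ continuation, so V_ud = 1.3603
Node dd (S = 43.35): continuation = 1/1.05·[0.3333·2.1425 + 0.6667·28.1525] = 18.5548; exercise value = 21.6500 > continuation, so V_dd = 21.6500 (exercise)
Node u (S = 87): continuation = 1/1.05·[0.3333·0.0000 + 0.6667·1.3603] = 0.8637; exercise value = 0.0000 ≤ continuation, so V_u = 0.8637
Node d (S = 51): continuation = 1/1.05·[0.3333·1.3603 + 0.6667·21.6500] = 14.1779; exercise value = 14.0000 ≤ continuation, so V_d = 14.1779
Node 0 (S = 60): continuation = 1/1.05·[0.3333·0.8637 + 0.6667·14.1779] = 9.2760; exercise value = 5.0000 ≤ continuation, so V_0 = 9.2760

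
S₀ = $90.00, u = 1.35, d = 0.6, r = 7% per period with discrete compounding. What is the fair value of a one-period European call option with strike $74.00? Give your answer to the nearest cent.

Risk-neutral probability p = (1 + 0.07 − 0.6)/(1.35 − 0.6) = 0.4700/0.7500 = 0.6267
Terminal stock prices: S_u = 121.5, S_d = 54
Terminal payoffs (S − K): max(47.5, 0) = 47.5, max(-20, 0) = 0
Node 0 (S = 90): V_0 = 1/1.07·[0.6267·47.5000 + 0.3733·0.0000] = 27.8193

$27.82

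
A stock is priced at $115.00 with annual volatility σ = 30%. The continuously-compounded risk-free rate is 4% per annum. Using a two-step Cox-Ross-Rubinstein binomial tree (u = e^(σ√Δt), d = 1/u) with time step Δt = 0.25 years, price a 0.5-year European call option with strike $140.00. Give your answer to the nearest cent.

CRR parameters: u = e^(σ√Δt) = e^(0.3·√0.25) = 1.1618, d = 1/u = 0.8607
Per-period rate: rΔt = 0.04·0.25 = 0.01, so R = e^0.01 = 1.0101
Risk-neutral probability p = (e^0.01 − 0.8607)/(1.1618 − 0.8607) = 0.1493/0.3011 = 0.4959
Terminal stock prices: S_uu = 155.2, S_ud = 115, S_dd = 85.19
Terminal payoffs (S − K): max(15.23, 0) = 15.23, max(-25, 0) = 0, max(-54.81, 0) = 0
Node u (S = 133.6): V_u = e^(−0.01)·[0.4959·15.2338 + 0.5041·0.0000] = 7.4799
Node d (S = 98.98): V_d = e^(−0.01)·[0.4959·0.0000 + 0.5041·0.0000] = 0.0000
Node 0 (S = 115): V_0 = e^(−0.01)·[0.4959·7.4799 + 0.5041·0.0000] = 3.6727

$3.67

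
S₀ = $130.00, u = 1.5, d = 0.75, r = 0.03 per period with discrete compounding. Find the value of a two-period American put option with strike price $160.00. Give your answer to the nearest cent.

Risk-neutral probability p = (1 + 0.03 − 0.75)/(1.5 − 0.75) = 0.2800/0.7500 = 0.3733
Terminal stock prices: S_uu = 292.5, S_ud = 146.2, S_dd = 73.12
Terminal payoffs (K − S): max(-132.5, 0) = 0, max(13.75, 0) = 13.75, max(86.88, 0) = 86.88
Node u (S = 195): continuation = 1/1.03·[0.3733·0.0000 + 0.6267·13.7500] = 8.3657; exercise value = 0.0000 ≤ continuation, so V_u = 8.3657
Node d (S = 97.5): continuation = 1/1.03·[0.3733·13.7500 + 0.6267·86.8750] = 57.8398; exercise value = 62.5000 > continuation, so V_d = 62.5000 (exercise)
Node 0 (S = 130): continuation = 1/1.03·[0.3733·8.3657 + 0.6267·62.5000] = 41.0581; exercise value = 30.0000 ≤ continuation, so V_0 = 41.0581

$41.06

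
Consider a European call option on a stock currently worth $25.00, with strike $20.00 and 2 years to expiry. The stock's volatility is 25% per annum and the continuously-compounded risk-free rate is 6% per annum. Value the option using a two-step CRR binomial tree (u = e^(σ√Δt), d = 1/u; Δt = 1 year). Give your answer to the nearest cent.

$8.09

CRR parameters: u = e^(σ√Δt) = e^(0.25·√1) = 1.2840, d = 1/u = 0.7788
Per-period rate: rΔt = 0.06·1 = 0.06, so R = e^0.06 = 1.0618
Risk-neutral probability p = (e^0.06 − 0.7788)/(1.2840 − 0.7788) = 0.2830/0.5052 = 0.5602
Terminal stock prices: S_uu = 41.22, S_ud = 25, S_dd = 15.16
Terminal payoffs (S − K): max(21.22, 0) = 21.22, max(5, 0) = 5, max(-4.837, 0) = 0
Node u (S = 32.1): V_u = e^(−0.06)·[0.5602·21.2180 + 0.4398·5.0000] = 13.2653
Node d (S = 19.47): V_d = e^(−0.06)·[0.5602·5.0000 + 0.4398·0.0000] = 2.6380
Node 0 (S = 25): V_0 = e^(−0.06)·[0.5602·13.2653 + 0.4398·2.6380] = 8.0913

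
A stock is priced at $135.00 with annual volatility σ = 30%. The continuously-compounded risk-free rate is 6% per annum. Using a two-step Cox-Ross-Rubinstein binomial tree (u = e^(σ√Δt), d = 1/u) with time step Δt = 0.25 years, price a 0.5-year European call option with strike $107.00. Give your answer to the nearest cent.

$32.77

CRR parameters: u = e^(σ√Δt) = e^(0.3·√0.25) = 1.1618, d = 1/u = 0.8607
Per-period rate: rΔt = 0.06·0.25 = 0.015, so R = e^0.015 = 1.0151
Risk-neutral probability p = (e^0.015 − 0.8607)/(1.1618 − 0.8607) = 0.1544/0.3011 = 0.5128
Terminal stock prices: S_uu = 182.2, S_ud = 135, S_dd = 100
Terminal payoffs (S − K): max(75.23, 0) = 75.23, max(28, 0) = 28, max(-6.99, 0) = 0
Node u (S = 156.8): V_u = e^(−0.015)·[0.5128·75.2309 + 0.4872·28.0000] = 51.4406
Node d (S = 116.2): V_d = e^(−0.015)·[0.5128·28.0000 + 0.4872·0.0000] = 14.1435
Node 0 (S = 135): V_0 = e^(−0.015)·[0.5128·51.4406 + 0.4872·14.1435] = 32.7726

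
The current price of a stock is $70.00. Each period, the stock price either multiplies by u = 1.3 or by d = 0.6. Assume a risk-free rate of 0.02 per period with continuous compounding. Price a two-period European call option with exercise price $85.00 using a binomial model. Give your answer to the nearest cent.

$11.53

Risk-neutral probability p = (e^0.02 − 0.6)/(1.3 − 0.6) = 0.4202/0.7000 = 0.6003
Terminal stock prices: S_uu = 118.3, S_ud = 54.6, S_dd = 25.2
Terminal payoffs (S − K): max(33.3, 0) = 33.3, max(-30.4, 0) = 0, max(-59.8, 0) = 0
Node u (S = 91): V_u = e^(−0.02)·[0.6003·33.3000 + 0.3997·0.0000] = 19.5938
Node d (S = 42): V_d = e^(−0.02)·[0.6003·0.0000 + 0.3997·0.0000] = 0.0000
Node 0 (S = 70): V_0 = e^(−0.02)·[0.6003·19.5938 + 0.3997·0.0000] = 11.5290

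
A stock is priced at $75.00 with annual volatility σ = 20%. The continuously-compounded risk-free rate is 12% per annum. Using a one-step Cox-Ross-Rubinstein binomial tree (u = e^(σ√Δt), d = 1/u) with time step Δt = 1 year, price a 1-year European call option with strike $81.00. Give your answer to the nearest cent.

CRR parameters: u = e^(σ√Δt) = e^(0.2·√1) = 1.2214, d = 1/u = 0.8187
Per-period rate: rΔt = 0.12·1 = 0.12, so R = e^0.12 = 1.1275
Risk-neutral probability p = (e^0.12 − 0.8187)/(1.2214 − 0.8187) = 0.3088/0.4027 = 0.7668
Terminal stock prices: S_u = 91.61, S_d = 61.4
Terminal payoffs (S − K): max(10.61, 0) = 10.61, max(-19.6, 0) = 0
Node 0 (S = 75): V_0 = e^(−0.12)·[0.7668·10.6052 + 0.2332·0.0000] = 7.2124

$7.21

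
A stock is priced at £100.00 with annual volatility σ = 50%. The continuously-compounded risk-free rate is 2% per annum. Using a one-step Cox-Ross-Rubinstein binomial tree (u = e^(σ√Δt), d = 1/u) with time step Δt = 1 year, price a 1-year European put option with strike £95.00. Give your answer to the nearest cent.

CRR parameters: u = e^(σ√Δt) = e^(0.5·√1) = 1.6487, d = 1/u = 0.6065
Per-period rate: rΔt = 0.02·1 = 0.02, so R = e^0.02 = 1.0202
Risk-neutral probability p = (e^0.02 − 0.6065)/(1.6487 − 0.6065) = 0.4137/1.0422 = 0.3969
Terminal stock prices: S_u = 164.9, S_d = 60.65
Terminal payoffs (K − S): max(-69.87, 0) = 0, max(34.35, 0) = 34.35
Node 0 (S = 100): V_0 = e^(−0.02)·[0.3969·0.0000 + 0.6031·34.3469] = 20.3036

£20.30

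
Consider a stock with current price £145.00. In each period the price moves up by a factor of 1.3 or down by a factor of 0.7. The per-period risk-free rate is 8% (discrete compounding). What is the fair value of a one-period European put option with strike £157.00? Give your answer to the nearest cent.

Risk-neutral probability p = (1 + 0.08 − 0.7)/(1.3 − 0.7) = 0.3800/0.6000 = 0.6333
Terminal stock prices: S_u = 188.5, S_d = 101.5
Terminal payoffs (K − S): max(-31.5, 0) = 0, max(55.5, 0) = 55.5
Node 0 (S = 145): V_0 = 1/1.08·[0.6333·0.0000 + 0.3667·55.5000] = 18.8426

£18.84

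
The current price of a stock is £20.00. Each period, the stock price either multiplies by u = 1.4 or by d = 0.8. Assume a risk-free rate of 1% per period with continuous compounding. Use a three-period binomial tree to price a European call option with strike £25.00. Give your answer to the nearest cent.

Risk-neutral probability p = (e^0.01 − 0.8)/(1.4 − 0.8) = 0.2101/0.6000 = 0.3501
Terminal stock prices: S_uuu = 54.88, S_uud = 31.36, S_udd = 17.92, S_ddd = 10.24
Terminal payoffs (S − K): max(29.88, 0) = 29.88, max(6.36, 0) = 6.36, max(-7.08, 0) = 0, max(-14.76, 0) = 0
Node uu (S = 39.2): V_uu = e^(−0.01)·[0.3501·29.8800 + 0.6499·6.3600] = 14.4488
Node ud (S = 22.4): V_ud = e^(−0.01)·[0.3501·6.3600 + 0.6499·0.0000] = 2.2044
Node dd (S = 12.8): V_dd = e^(−0.01)·[0.3501·0.0000 + 0.6499·0.0000] = 0.0000
Node u (S = 28): V_u = e^(−0.01)·[0.3501·14.4488 + 0.6499·2.2044] = 6.4263
Node d (S = 16): V_d = e^(−0.01)·[0.3501·2.2044 + 0.6499·0.0000] = 0.7640
Node 0 (S = 20): V_0 = e^(−0.01)·[0.3501·6.4263 + 0.6499·0.7640] = 2.7190

£2.72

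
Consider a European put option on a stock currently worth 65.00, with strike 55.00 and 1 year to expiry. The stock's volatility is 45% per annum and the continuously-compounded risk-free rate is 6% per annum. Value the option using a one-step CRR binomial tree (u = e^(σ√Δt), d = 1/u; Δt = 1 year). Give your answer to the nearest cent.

6.95

CRR parameters: u = e^(σ√Δt) = e^(0.45·√1) = 1.5683, d = 1/u = 0.6376
Per-period rate: rΔt = 0.06·1 = 0.06, so R = e^0.06 = 1.0618
Risk-neutral probability p = (e^0.06 − 0.6376)/(1.5683 − 0.6376) = 0.4242/0.9307 = 0.4558
Terminal stock prices: S_u = 101.9, S_d = 41.45
Terminal payoffs (K − S): max(-46.94, 0) = 0, max(13.55, 0) = 13.55
Node 0 (S = 65): V_0 = e^(−0.06)·[0.4558·0.0000 + 0.5442·13.5542] = 6.9466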